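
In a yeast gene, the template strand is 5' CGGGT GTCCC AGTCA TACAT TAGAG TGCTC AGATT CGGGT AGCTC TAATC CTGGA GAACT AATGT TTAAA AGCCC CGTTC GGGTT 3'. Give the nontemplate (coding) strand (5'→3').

5'-AACCCGAACGGGGCTTTTAAACATTAGTTCTCCAGGATTAGAGCTACCCGAATCTGAGCACTCTAATGTATGACTGGGACACCCG-3'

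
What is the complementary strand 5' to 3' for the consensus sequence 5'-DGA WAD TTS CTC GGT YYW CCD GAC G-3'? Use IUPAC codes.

5'-CGTCHGGWRRACCGAGSAAHTWTCH-3'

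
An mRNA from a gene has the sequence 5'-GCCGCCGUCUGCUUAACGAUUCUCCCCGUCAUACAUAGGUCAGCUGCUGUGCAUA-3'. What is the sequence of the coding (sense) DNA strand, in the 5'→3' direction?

The coding DNA strand has the same 5'→3' sequence as the mRNA with U replaced by T.

5'-GCCGCCGTCTGCTTAACGATTCTCCCCGTCATACATAGGTCAGCTGCTGTGCATA-3'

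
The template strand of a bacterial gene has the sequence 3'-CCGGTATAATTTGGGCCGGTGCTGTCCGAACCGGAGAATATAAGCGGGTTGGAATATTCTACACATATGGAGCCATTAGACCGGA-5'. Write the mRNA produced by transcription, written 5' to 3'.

Reading the template 3'→5' as shown, RNA polymerase pairs each base (A→U, T→A, G↔C) to build mRNA 5'→3' directly.

5′-GGCCAUAUUAAACCCGGCCACGACAGGCUUGGCCUCUUAUAUUCGCCCAACCUUAUAAGAUGUGUAUACCUCGGUAAUCUGGCCU-3′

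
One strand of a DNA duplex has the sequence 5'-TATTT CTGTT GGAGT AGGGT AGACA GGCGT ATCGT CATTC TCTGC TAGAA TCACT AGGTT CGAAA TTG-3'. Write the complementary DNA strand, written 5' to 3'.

5'-CAATTTCGAACCTAGTGATTCTAGCAGAGAATGACGATACGCCTGTCTACCCTACTCCAACAGAAATA-3'

Pairing A↔T and G↔C gives ATAAAGACAACCTCATCCCATCTGTCCGCATAGCAGTAAGAGACGATCTTAGTGATCCAAGCTTTAAC, running 3'→5'. Reverse for the 5'→3' convention.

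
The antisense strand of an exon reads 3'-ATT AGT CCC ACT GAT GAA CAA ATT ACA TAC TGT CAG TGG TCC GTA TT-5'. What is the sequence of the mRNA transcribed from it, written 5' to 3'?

5'-UAAUCAGGGUGACUACUUGUUUAAUGUAUGACAGUCACCAGGCAUAA-3'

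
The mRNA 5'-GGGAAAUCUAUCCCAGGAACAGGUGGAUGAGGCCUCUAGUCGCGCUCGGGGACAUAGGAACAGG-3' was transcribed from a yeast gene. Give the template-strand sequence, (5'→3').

Replace U with T to get the coding DNA strand: GGGAAATCTATCCCAGGAACAGGTGGATGAGGCCTCTAGTCGCGCTCGGGGACATAGGAACAGG. The template strand is its reverse complement (complement CCCTTTAGATAGGGTCCTTGTCCACCTACTCCGGAGATCAGCGCGAGCCCCTGTATCCTTGTCC, then reverse).

5'-CCTGTTCCTATGTCCCCGAGCGCGACTAGAGGCCTCATCCACCTGTTCCTGGGATAGATTTCCC-3'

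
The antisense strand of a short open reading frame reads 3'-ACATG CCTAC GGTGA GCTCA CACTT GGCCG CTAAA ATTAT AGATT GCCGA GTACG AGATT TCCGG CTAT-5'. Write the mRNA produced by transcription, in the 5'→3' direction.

Reading the template 3'→5' as shown, RNA polymerase pairs each base (A→U, T→A, G↔C) to build mRNA 5'→3' directly.

5'-UGUACGGAUGCCACUCGAGUGUGAACCGGCGAUUUUAAUAUCUAACGGCUCAUGCUCUAAAGGCCGAUA-3'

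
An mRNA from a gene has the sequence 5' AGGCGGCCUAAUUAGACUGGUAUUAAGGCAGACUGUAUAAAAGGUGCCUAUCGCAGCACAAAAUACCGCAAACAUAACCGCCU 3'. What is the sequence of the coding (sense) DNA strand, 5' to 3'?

The coding DNA strand has the same 5'→3' sequence as the mRNA with U replaced by T.

5'-AGGCGGCCTAATTAGACTGGTATTAAGGCAGACTGTATAAAAGGTGCCTATCGCAGCACAAAATACCGCAAACATAACCGCCT-3'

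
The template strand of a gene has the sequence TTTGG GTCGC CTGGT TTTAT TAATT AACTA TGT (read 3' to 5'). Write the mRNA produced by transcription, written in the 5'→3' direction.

Reading the template 3'→5' as shown, RNA polymerase pairs each base (A→U, T→A, G↔C) to build mRNA 5'→3' directly.

5'-AAACCCAGCGGACCAAAAUAAUUAAUUGAUACA-3'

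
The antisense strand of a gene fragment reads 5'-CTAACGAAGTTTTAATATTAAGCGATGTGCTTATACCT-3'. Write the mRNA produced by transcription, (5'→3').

5'-AGGUAUAAGCACAUCGCUUAAUAUUAAAACUUCGUUAG-3'

RNA polymerase reads the template 3'→5' and synthesizes mRNA 5'→3' by base-pairing (A→U, T→A, G↔C). The complement of the template is GATTGCTTCAAAATTATAATTCGCTACACGAATATGGA; antiparallel, so 5'→3' the coding strand is AGGTATAAGCACATCGCTTAATATTAAAACTTCGTTAG. Replace T with U for the mRNA.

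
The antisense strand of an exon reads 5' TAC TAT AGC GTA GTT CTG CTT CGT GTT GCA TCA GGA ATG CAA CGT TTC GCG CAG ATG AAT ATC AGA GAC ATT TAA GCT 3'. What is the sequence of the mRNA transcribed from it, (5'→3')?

The mRNA has the sequence of the coding strand (reverse complement of the template) with T→U. Reverse complement of TACTATAGCGTAGTTCTGCTTCGTGTTGCATCAGGAATGCAACGTTTCGCGCAGATGAATATCAGAGACATTTAAGCT is AGCTTAAATGTCTCTGATATTCATCTGCGCGAAACGTTGCATTCCTGATGCAACACGAAGCAGAACTACGCTATAGTA; then T→U.

5'-AGCUUAAAUGUCUCUGAUAUUCAUCUGCGCGAAACGUUGCAUUCCUGAUGCAACACGAAGCAGAACUACGCUAUAGUA-3'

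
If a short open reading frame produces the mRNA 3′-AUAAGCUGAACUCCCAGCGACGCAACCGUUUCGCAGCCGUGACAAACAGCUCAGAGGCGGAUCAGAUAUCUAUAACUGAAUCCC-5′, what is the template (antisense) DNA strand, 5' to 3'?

5'-TATTCGACTTGAGGGTCGCTGCGTTGGCAAAGCGTCGGCACTGTTTGTCGAGTCTCCGCCTAGTCTATAGATATTGACTTAGGG-3'

Written 5'→3' the mRNA is CCCUAAGUCAAUAUCUAUAGACUAGGCGGAGACUCGACAAACAGUGCCGACGCUUUGCCAACGCAGCGACCCUCAAGUCGAAUA, so the coding DNA strand is CCCTAAGTCAATATCTATAGACTAGGCGGAGACTCGACAAACAGTGCCGACGCTTTGCCAACGCAGCGACCCTCAAGTCGAATA. The template is its reverse complement.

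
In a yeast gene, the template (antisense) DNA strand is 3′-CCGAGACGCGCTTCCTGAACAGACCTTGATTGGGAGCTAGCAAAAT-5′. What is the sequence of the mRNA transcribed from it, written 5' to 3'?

Reading the template 3'→5' as shown, RNA polymerase pairs each base (A→U, T→A, G↔C) to build mRNA 5'→3' directly.

5'-GGCUCUGCGCGAAGGACUUGUCUGGAACUAACCCUCGAUCGUUUUA-3'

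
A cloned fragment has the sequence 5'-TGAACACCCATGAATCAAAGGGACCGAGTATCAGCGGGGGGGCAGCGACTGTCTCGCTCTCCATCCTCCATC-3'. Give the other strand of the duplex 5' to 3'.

Pairing A↔T and G↔C gives ACTTGTGGGTACTTAGTTTCCCTGGCTCATAGTCGCCCCCCCGTCGCTGACAGAGCGAGAGGTAGGAGGTAG, running 3'→5'. Reverse for the 5'→3' convention.

5'-GATGGAGGATGGAGAGCGAGACAGTCGCTGCCCCCCCGCTGATACTCGGTCCCTTTGATTCATGGGTGTTCA-3'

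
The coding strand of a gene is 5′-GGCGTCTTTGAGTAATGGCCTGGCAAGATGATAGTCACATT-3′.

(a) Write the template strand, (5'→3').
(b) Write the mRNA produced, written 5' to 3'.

(a) 5'-AATGTGACTATCATCTTGCCAGGCCATTACTCAAAGACGCC-3'
(b) 5′-GGCGUCUUUGAGUAAUGGCCUGGCAAGAUGAUAGUCACAUU-3′

(a) The template strand is the reverse complement of the coding strand: complement CCGCAGAAACTCATTACCGGACCGTTCTACTATCAGTGTAA, then reverse.
(b) mRNA matches the coding strand with T→U.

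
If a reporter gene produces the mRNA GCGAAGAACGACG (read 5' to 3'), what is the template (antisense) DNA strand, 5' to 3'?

5'-CGTCGTTCTTCGC-3'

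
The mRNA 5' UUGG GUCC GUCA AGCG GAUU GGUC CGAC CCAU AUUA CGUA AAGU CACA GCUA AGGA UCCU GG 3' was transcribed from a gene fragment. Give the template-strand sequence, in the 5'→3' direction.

Replace U with T to get the coding DNA strand: TTGGGTCCGTCAAGCGGATTGGTCCGACCCATATTACGTAAAGTCACAGCTAAGGATCCTGG. The template strand is its reverse complement (complement AACCCAGGCAGTTCGCCTAACCAGGCTGGGTATAATGCATTTCAGTGTCGATTCCTAGGACC, then reverse).

5′-CCAGGATCCTTAGCTGTGACTTTACGTAATATGGGTCGGACCAATCCGCTTGACGGACCCAA-3′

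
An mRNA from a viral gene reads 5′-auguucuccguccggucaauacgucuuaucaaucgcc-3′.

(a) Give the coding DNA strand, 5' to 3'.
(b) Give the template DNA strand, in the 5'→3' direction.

(a) The coding strand matches the mRNA with U→T.
(b) The template strand is the reverse complement of the coding strand.

(a) 5'-ATGTTCTCCGTCCGGTCAATACGTCTTATCAATCGCC-3'
(b) 5'-GGCGATTGATAAGACGTATTGACCGGACGGAGAACAT-3'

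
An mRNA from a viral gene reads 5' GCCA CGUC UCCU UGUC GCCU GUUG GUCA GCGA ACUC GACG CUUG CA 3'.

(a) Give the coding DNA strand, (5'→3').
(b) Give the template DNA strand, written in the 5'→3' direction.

(a) 5'-GCCACGTCTCCTTGTCGCCTGTTGGTCAGCGAACTCGACGCTTGCA-3'
(b) 5'-TGCAAGCGTCGAGTTCGCTGACCAACAGGCGACAAGGAGACGTGGC-3'

(a) The coding strand matches the mRNA with U→T.
(b) The template strand is the reverse complement of the coding strand.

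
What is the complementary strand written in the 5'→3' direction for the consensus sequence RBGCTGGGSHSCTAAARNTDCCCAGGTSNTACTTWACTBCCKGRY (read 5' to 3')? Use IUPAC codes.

Standard pairs A↔T, G↔C; ambiguity codes pair R↔Y, K↔M, W↔W, S↔S, B↔V, D↔H, N↔N. Complement (YVCGACCCSDSGATTTYNAHGGGTCCASNATGAAWTGAVGGMCYR), then reverse for 5'→3'.

5'-RYCMGGVAGTWAAGTANSACCTGGGHANYTTTAGSDSCCCAGCVY-3'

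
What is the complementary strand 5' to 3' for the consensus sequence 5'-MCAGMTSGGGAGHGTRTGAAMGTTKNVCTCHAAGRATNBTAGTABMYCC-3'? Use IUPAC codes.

5'-GGRKVTACTAVNATYCTTDGAGBNMAACKTTCAYACDCTCCCSAKCTGK-3'

Standard pairs A↔T, G↔C; ambiguity codes pair R↔Y, M↔K, S↔S, B↔V, H↔D, N↔N. Complement (KGTCKASCCCTCDCAYACTTKCAAMNBGAGDTTCYTANVATCATVKRGG), then reverse for 5'→3'.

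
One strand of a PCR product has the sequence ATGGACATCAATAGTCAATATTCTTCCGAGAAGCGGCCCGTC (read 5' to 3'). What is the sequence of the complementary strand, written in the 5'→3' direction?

5'-GACGGGCCGCTTCTCGGAAGAATATTGACTATTGATGTCCAT-3'

The complement of ATGGACATCAATAGTCAATATTCTTCCGAGAAGCGGCCCGTC is TACCTGTAGTTATCAGTTATAAGAAGGCTCTTCGCCGGGCAG (A↔T, G↔C). DNA strands are antiparallel, so the complementary strand runs 3'→5'; reversing gives the 5'→3' form.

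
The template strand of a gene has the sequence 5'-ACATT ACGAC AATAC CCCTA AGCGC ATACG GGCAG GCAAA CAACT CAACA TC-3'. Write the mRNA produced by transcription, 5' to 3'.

5'-GAUGUUGAGUUGUUUGCCUGCCCGUAUGCGCUUAGGGGUAUUGUCGUAAUGU-3'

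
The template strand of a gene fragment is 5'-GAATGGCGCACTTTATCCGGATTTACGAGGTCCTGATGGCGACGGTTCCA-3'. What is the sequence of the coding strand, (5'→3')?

5'-TGGAACCGTCGCCATCAGGACCTCGTAAATCCGGATAAAGTGCGCCATTC-3'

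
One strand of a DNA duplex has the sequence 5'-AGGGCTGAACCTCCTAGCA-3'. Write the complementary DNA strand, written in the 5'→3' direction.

The complement of AGGGCTGAACCTCCTAGCA is TCCCGACTTGGAGGATCGT (A↔T, G↔C). DNA strands are antiparallel, so the complementary strand runs 3'→5'; reversing gives the 5'→3' form.

5'-TGCTAGGAGGTTCAGCCCT-3'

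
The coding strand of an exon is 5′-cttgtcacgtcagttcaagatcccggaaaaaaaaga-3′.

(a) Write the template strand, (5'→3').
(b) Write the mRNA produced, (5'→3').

(a) 5'-TCTTTTTTTTCCGGGATCTTGAACTGACGTGACAAG-3'
(b) 5′-CUUGUCACGUCAGUUCAAGAUCCCGGAAAAAAAAGA-3′

(a) The template strand is the reverse complement of the coding strand: complement GAACAGTGCAGTCAAGTTCTAGGGCCTTTTTTTTCT, then reverse.
(b) mRNA matches the coding strand with T→U.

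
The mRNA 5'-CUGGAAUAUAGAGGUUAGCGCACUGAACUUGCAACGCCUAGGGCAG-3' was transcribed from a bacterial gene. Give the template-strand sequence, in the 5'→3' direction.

5'-CTGCCCTAGGCGTTGCAAGTTCAGTGCGCTAACCTCTATATTCCAG-3'

Replace U with T to get the coding DNA strand: CTGGAATATAGAGGTTAGCGCACTGAACTTGCAACGCCTAGGGCAG. The template strand is its reverse complement (complement GACCTTATATCTCCAATCGCGTGACTTGAACGTTGCGGATCCCGTC, then reverse).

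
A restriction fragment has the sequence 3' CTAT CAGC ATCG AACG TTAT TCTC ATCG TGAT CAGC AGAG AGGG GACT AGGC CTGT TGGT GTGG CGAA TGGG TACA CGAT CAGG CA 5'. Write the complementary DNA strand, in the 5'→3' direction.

5'-GATAGTCGTAGCTTGCAATAAGAGTAGCACTAGTCGTCTCTCCCCTGATCCGGACAACCACACCGCTTACCCATGTGCTAGTCCGT-3'

The strand is given 3'→5', so its complement runs 5'→3' in the same left-to-right order: pair each base A↔T, G↔C.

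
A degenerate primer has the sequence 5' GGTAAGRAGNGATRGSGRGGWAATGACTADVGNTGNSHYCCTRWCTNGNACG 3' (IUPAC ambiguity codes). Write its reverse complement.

5'-CGTNCNAGWYAGGRDSNCANCBHTAGTCATTWCCYCSCYATCNCTYCTTACC-3'

Standard pairs A↔T, G↔C; ambiguity codes pair R↔Y, W↔W, S↔S, D↔H, V↔B, N↔N. Complement (CCATTCYTCNCTAYCSCYCCWTTACTGATHBCNACNSDRGGAYWGANCNTGC), then reverse for 5'→3'.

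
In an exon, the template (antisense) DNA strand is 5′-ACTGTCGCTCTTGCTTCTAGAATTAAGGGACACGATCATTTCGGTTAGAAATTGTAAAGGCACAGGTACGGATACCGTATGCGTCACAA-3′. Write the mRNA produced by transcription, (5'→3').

5'-UUGUGACGCAUACGGUAUCCGUACCUGUGCCUUUACAAUUUCUAACCGAAAUGAUCGUGUCCCUUAAUUCUAGAAGCAAGAGCGACAGU-3'

The mRNA has the sequence of the coding strand (reverse complement of the template) with T→U. Reverse complement of ACTGTCGCTCTTGCTTCTAGAATTAAGGGACACGATCATTTCGGTTAGAAATTGTAAAGGCACAGGTACGGATACCGTATGCGTCACAA is TTGTGACGCATACGGTATCCGTACCTGTGCCTTTACAATTTCTAACCGAAATGATCGTGTCCCTTAATTCTAGAAGCAAGAGCGACAGT; then T→U.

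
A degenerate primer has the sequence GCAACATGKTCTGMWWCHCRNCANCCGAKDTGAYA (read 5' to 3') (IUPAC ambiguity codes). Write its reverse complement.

Standard pairs A↔T, G↔C; ambiguity codes pair R↔Y, M↔K, W↔W, D↔H, N↔N. Complement (CGTTGTACMAGACKWWGDGYNGTNGGCTMHACTRT), then reverse for 5'→3'.

5'-TRTCAHMTCGGNTGNYGDGWWKCAGAMCATGTTGC-3'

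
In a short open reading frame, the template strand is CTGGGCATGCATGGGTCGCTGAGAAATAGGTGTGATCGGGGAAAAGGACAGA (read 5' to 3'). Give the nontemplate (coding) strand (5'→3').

The coding strand is complementary and antiparallel to the template: take the complement (A↔T, G↔C) and reverse.

5'-TCTGTCCTTTTCCCCGATCACACCTATTTCTCAGCGACCCATGCATGCCCAG-3'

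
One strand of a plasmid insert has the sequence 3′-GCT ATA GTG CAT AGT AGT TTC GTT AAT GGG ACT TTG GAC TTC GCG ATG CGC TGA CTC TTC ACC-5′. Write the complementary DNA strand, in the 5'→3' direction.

5'-CGATATCACGTATCATCAAAGCAATTACCCTGAAACCTGAAGCGCTACGCGACTGAGAAGTGG-3'

The strand is given 3'→5', so its complement runs 5'→3' in the same left-to-right order: pair each base A↔T, G↔C.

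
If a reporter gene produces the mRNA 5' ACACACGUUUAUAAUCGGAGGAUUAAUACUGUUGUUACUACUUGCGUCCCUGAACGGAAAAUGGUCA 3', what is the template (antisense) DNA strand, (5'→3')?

5'-TGACCATTTTCCGTTCAGGGACGCAAGTAGTAACAACAGTATTAATCCTCCGATTATAAACGTGTGT-3'

Replace U with T to get the coding DNA strand: ACACACGTTTATAATCGGAGGATTAATACTGTTGTTACTACTTGCGTCCCTGAACGGAAAATGGTCA. The template strand is its reverse complement (complement TGTGTGCAAATATTAGCCTCCTAATTATGACAACAATGATGAACGCAGGGACTTGCCTTTTACCAGT, then reverse).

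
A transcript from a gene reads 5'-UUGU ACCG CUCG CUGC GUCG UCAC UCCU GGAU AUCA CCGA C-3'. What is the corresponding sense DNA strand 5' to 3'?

5'-TTGTACCGCTCGCTGCGTCGTCACTCCTGGATATCACCGAC-3'

The coding DNA strand has the same 5'→3' sequence as the mRNA with U replaced by T.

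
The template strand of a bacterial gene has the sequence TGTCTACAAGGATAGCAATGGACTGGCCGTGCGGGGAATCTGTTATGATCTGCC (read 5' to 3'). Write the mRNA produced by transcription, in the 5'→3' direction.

5'-GGCAGAUCAUAACAGAUUCCCCGCACGGCCAGUCCAUUGCUAUCCUUGUAGACA-3'

RNA polymerase reads the template 3'→5' and synthesizes mRNA 5'→3' by base-pairing (A→U, T→A, G↔C). The complement of the template is ACAGATGTTCCTATCGTTACCTGACCGGCACGCCCCTTAGACAATACTAGACGG; antiparallel, so 5'→3' the coding strand is GGCAGATCATAACAGATTCCCCGCACGGCCAGTCCATTGCTATCCTTGTAGACA. Replace T with U for the mRNA.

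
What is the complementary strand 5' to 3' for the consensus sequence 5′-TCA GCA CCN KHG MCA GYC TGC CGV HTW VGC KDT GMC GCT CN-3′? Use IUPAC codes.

5'-NGAGCGKCAHMGCBWADBCGGCAGRCTGKCDMNGGTGCTGA-3'

Standard pairs A↔T, G↔C; ambiguity codes pair Y↔R, M↔K, W↔W, D↔H, V↔B, N↔N. Complement (AGTCGTGGNMDCKGTCRGACGGCBDAWBCGMHACKGCGAGN), then reverse for 5'→3'.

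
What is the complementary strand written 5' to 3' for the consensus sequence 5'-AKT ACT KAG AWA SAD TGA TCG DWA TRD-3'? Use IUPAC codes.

Standard pairs A↔T, G↔C; ambiguity codes pair R↔Y, K↔M, W↔W, S↔S, D↔H. Complement (TMATGAMTCTWTSTHACTAGCHWTAYH), then reverse for 5'→3'.

5′-HYATWHCGATCAHTSTWTCTMAGTAMT-3′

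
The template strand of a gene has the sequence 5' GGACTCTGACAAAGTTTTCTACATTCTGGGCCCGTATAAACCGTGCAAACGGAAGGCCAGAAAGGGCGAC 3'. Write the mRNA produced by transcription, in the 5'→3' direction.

The mRNA has the sequence of the coding strand (reverse complement of the template) with T→U. Reverse complement of GGACTCTGACAAAGTTTTCTACATTCTGGGCCCGTATAAACCGTGCAAACGGAAGGCCAGAAAGGGCGAC is GTCGCCCTTTCTGGCCTTCCGTTTGCACGGTTTATACGGGCCCAGAATGTAGAAAACTTTGTCAGAGTCC; then T→U.

5'-GUCGCCCUUUCUGGCCUUCCGUUUGCACGGUUUAUACGGGCCCAGAAUGUAGAAAACUUUGUCAGAGUCC-3'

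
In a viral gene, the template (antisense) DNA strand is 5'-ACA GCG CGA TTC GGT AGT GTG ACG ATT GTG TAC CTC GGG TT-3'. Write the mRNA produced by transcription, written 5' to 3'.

RNA polymerase reads the template 3'→5' and synthesizes mRNA 5'→3' by base-pairing (A→U, T→A, G↔C). The complement of the template is TGTCGCGCTAAGCCATCACACTGCTAACACATGGAGCCCAA; antiparallel, so 5'→3' the coding strand is AACCCGAGGTACACAATCGTCACACTACCGAATCGCGCTGT. Replace T with U for the mRNA.

5'-AACCCGAGGUACACAAUCGUCACACUACCGAAUCGCGCUGU-3'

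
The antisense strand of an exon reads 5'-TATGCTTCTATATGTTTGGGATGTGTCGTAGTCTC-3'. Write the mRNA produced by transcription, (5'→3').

5'-GAGACUACGACACAUCCCAAACAUAUAGAAGCAUA-3'

RNA polymerase reads the template 3'→5' and synthesizes mRNA 5'→3' by base-pairing (A→U, T→A, G↔C). The complement of the template is ATACGAAGATATACAAACCCTACACAGCATCAGAG; antiparallel, so 5'→3' the coding strand is GAGACTACGACACATCCCAAACATATAGAAGCATA. Replace T with U for the mRNA.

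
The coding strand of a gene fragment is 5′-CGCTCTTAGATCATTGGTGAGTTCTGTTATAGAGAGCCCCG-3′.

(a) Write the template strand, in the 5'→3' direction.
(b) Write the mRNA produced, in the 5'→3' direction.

(a) 5'-CGGGGCTCTCTATAACAGAACTCACCAATGATCTAAGAGCG-3'
(b) 5′-CGCUCUUAGAUCAUUGGUGAGUUCUGUUAUAGAGAGCCCCG-3′

(a) The template strand is the reverse complement of the coding strand: complement GCGAGAATCTAGTAACCACTCAAGACAATATCTCTCGGGGC, then reverse.
(b) mRNA matches the coding strand with T→U.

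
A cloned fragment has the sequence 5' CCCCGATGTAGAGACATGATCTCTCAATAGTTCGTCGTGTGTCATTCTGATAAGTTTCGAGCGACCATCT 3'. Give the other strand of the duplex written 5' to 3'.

Pairing A↔T and G↔C gives GGGGCTACATCTCTGTACTAGAGAGTTATCAAGCAGCACACAGTAAGACTATTCAAAGCTCGCTGGTAGA, running 3'→5'. Reverse for the 5'→3' convention.

5'-AGATGGTCGCTCGAAACTTATCAGAATGACACACGACGAACTATTGAGAGATCATGTCTCTACATCGGGG-3'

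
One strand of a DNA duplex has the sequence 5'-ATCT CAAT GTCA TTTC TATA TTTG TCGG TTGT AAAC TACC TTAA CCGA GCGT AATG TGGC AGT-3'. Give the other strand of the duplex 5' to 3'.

Pairing A↔T and G↔C gives TAGAGTTACAGTAAAGATATAAACAGCCAACATTTGATGGAATTGGCTCGCATTACACCGTCA, running 3'→5'. Reverse for the 5'→3' convention.

5'-ACTGCCACATTACGCTCGGTTAAGGTAGTTTACAACCGACAAATATAGAAATGACATTGAGAT-3'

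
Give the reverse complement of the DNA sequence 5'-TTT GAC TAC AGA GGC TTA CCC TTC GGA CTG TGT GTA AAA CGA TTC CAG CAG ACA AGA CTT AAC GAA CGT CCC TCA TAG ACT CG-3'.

5'-CGAGTCTATGAGGGACGTTCGTTAAGTCTTGTCTGCTGGAATCGTTTTACACACAGTCCGAAGGGTAAGCCTCTGTAGTCAAA-3'

Complement each base (A↔T, G↔C): AAACTGATGTCTCCGAATGGGAAGCCTGACACACATTTTGCTAAGGTCGTCTGTTCTGAATTGCTTGCAGGGAGTATCTGAGC. Then reverse.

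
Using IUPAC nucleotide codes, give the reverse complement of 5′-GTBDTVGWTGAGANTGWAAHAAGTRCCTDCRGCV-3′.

Standard pairs A↔T, G↔C; ambiguity codes pair R↔Y, W↔W, B↔V, D↔H, N↔N. Complement (CAVHABCWACTCTNACWTTDTTCAYGGAHGYCGB), then reverse for 5'→3'.

5'-BGCYGHAGGYACTTDTTWCANTCTCAWCBAHVAC-3'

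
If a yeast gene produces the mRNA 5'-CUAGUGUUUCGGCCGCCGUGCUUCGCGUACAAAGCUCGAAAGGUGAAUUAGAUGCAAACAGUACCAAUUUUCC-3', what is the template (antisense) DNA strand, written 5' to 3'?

Replace U with T to get the coding DNA strand: CTAGTGTTTCGGCCGCCGTGCTTCGCGTACAAAGCTCGAAAGGTGAATTAGATGCAAACAGTACCAATTTTCC. The template strand is its reverse complement (complement GATCACAAAGCCGGCGGCACGAAGCGCATGTTTCGAGCTTTCCACTTAATCTACGTTTGTCATGGTTAAAAGG, then reverse).

5'-GGAAAATTGGTACTGTTTGCATCTAATTCACCTTTCGAGCTTTGTACGCGAAGCACGGCGGCCGAAACACTAG-3'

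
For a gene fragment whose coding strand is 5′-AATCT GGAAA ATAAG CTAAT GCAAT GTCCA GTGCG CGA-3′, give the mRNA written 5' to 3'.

5′-AAUCUGGAAAAUAAGCUAAUGCAAUGUCCAGUGCGCGA-3′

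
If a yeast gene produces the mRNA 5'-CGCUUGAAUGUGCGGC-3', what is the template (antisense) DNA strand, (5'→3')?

5'-GCCGCACATTCAAGCG-3'

Replace U with T to get the coding DNA strand: CGCTTGAATGTGCGGC. The template strand is its reverse complement (complement GCGAACTTACACGCCG, then reverse).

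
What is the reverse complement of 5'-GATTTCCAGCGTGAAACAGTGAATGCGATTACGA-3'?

Reading the sequence 3'→5' and pairing each base (A↔T, G↔C) gives the reverse complement directly.

5′-TCGTAATCGCATTCACTGTTTCACGCTGGAAATC-3′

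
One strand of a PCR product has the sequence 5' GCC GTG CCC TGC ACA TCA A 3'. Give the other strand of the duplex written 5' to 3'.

The complement of GCCGTGCCCTGCACATCAA is CGGCACGGGACGTGTAGTT (A↔T, G↔C). DNA strands are antiparallel, so the complementary strand runs 3'→5'; reversing gives the 5'→3' form.

5'-TTGATGTGCAGGGCACGGC-3'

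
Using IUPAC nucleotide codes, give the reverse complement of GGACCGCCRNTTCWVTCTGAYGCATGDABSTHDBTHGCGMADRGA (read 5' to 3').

5′-TCYHTKCGCDAVHDASVTHCATGCRTCAGABWGAANYGGCGGTCC-3′

Standard pairs A↔T, G↔C; ambiguity codes pair R↔Y, M↔K, W↔W, S↔S, B↔V, D↔H, N↔N. Complement (CCTGGCGGYNAAGWBAGACTRCGTACHTVSADHVADCGCKTHYCT), then reverse for 5'→3'.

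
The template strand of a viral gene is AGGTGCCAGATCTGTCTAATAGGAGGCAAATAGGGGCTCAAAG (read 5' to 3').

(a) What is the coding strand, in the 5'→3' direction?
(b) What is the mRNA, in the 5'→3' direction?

(a) 5′-CTTTGAGCCCCTATTTGCCTCCTATTAGACAGATCTGGCACCT-3′
(b) 5'-CUUUGAGCCCCUAUUUGCCUCCUAUUAGACAGAUCUGGCACCU-3'

(a) The coding strand is the reverse complement of the template: complement TCCACGGTCTAGACAGATTATCCTCCGTTTATCCCCGAGTTTC, then reverse.
(b) mRNA has the coding-strand sequence with T→U.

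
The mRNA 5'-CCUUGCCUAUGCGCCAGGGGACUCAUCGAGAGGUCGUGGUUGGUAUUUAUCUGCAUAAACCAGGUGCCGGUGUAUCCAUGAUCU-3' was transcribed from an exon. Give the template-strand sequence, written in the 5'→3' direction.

5'-AGATCATGGATACACCGGCACCTGGTTTATGCAGATAAATACCAACCACGACCTCTCGATGAGTCCCCTGGCGCATAGGCAAGG-3'

Replace U with T to get the coding DNA strand: CCTTGCCTATGCGCCAGGGGACTCATCGAGAGGTCGTGGTTGGTATTTATCTGCATAAACCAGGTGCCGGTGTATCCATGATCT. The template strand is its reverse complement (complement GGAACGGATACGCGGTCCCCTGAGTAGCTCTCCAGCACCAACCATAAATAGACGTATTTGGTCCACGGCCACATAGGTACTAGA, then reverse).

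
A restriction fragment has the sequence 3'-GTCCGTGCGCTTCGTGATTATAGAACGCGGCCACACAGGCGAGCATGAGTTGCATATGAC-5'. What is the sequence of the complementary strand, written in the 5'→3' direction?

5'-CAGGCACGCGAAGCACTAATATCTTGCGCCGGTGTGTCCGCTCGTACTCAACGTATACTG-3'

The strand is given 3'→5', so its complement runs 5'→3' in the same left-to-right order: pair each base A↔T, G↔C.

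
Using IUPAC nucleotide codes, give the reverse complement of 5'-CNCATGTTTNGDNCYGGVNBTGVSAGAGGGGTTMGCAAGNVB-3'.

Standard pairs A↔T, G↔C; ambiguity codes pair Y↔R, M↔K, S↔S, B↔V, D↔H, N↔N. Complement (GNGTACAAANCHNGRCCBNVACBSTCTCCCCAAKCGTTCNBV), then reverse for 5'→3'.

5'-VBNCTTGCKAACCCCTCTSBCAVNBCCRGNHCNAAACATGNG-3'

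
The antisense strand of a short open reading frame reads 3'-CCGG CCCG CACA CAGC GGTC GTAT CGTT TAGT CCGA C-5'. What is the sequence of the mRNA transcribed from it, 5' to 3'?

Reading the template 3'→5' as shown, RNA polymerase pairs each base (A→U, T→A, G↔C) to build mRNA 5'→3' directly.

5'-GGCCGGGCGUGUGUCGCCAGCAUAGCAAAUCAGGCUG-3'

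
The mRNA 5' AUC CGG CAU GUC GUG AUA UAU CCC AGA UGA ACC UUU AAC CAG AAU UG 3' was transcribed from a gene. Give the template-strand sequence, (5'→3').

5'-CAATTCTGGTTAAAGGTTCATCTGGGATATATCACGACATGCCGGAT-3'

Replace U with T to get the coding DNA strand: ATCCGGCATGTCGTGATATATCCCAGATGAACCTTTAACCAGAATTG. The template strand is its reverse complement (complement TAGGCCGTACAGCACTATATAGGGTCTACTTGGAAATTGGTCTTAAC, then reverse).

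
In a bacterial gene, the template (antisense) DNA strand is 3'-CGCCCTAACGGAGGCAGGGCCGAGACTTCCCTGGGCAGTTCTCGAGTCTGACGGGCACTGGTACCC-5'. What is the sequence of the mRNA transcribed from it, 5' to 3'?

5'-GCGGGAUUGCCUCCGUCCCGGCUCUGAAGGGACCCGUCAAGAGCUCAGACUGCCCGUGACCAUGGG-3'

Reading the template 3'→5' as shown, RNA polymerase pairs each base (A→U, T→A, G↔C) to build mRNA 5'→3' directly.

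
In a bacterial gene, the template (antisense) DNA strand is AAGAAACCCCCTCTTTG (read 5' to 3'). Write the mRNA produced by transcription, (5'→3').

The mRNA has the sequence of the coding strand (reverse complement of the template) with T→U. Reverse complement of AAGAAACCCCCTCTTTG is CAAAGAGGGGGTTTCTT; then T→U.

5'-CAAAGAGGGGGUUUCUU-3'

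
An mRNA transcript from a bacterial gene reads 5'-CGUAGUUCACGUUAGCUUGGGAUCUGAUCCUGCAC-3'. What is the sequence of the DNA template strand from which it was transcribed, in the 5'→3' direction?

5'-GTGCAGGATCAGATCCCAAGCTAACGTGAACTACG-3'

Replace U with T to get the coding DNA strand: CGTAGTTCACGTTAGCTTGGGATCTGATCCTGCAC. The template strand is its reverse complement (complement GCATCAAGTGCAATCGAACCCTAGACTAGGACGTG, then reverse).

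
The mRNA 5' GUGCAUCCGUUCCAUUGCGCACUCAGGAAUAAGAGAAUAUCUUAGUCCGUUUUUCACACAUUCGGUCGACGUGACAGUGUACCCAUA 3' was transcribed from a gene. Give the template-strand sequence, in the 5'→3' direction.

Replace U with T to get the coding DNA strand: GTGCATCCGTTCCATTGCGCACTCAGGAATAAGAGAATATCTTAGTCCGTTTTTCACACATTCGGTCGACGTGACAGTGTACCCATA. The template strand is its reverse complement (complement CACGTAGGCAAGGTAACGCGTGAGTCCTTATTCTCTTATAGAATCAGGCAAAAAGTGTGTAAGCCAGCTGCACTGTCACATGGGTAT, then reverse).

5'-TATGGGTACACTGTCACGTCGACCGAATGTGTGAAAAACGGACTAAGATATTCTCTTATTCCTGAGTGCGCAATGGAACGGATGCAC-3'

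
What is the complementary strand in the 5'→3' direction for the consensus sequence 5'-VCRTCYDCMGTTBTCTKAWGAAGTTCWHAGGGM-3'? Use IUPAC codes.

Standard pairs A↔T, G↔C; ambiguity codes pair R↔Y, M↔K, W↔W, B↔V, D↔H. Complement (BGYAGRHGKCAAVAGAMTWCTTCAAGWDTCCCK), then reverse for 5'→3'.

5'-KCCCTDWGAACTTCWTMAGAVAACKGHRGAYGB-3'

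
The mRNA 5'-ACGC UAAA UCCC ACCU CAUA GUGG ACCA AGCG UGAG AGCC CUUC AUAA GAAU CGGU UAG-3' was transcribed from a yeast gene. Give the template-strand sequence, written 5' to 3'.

Replace U with T to get the coding DNA strand: ACGCTAAATCCCACCTCATAGTGGACCAAGCGTGAGAGCCCTTCATAAGAATCGGTTAG. The template strand is its reverse complement (complement TGCGATTTAGGGTGGAGTATCACCTGGTTCGCACTCTCGGGAAGTATTCTTAGCCAATC, then reverse).

5'-CTAACCGATTCTTATGAAGGGCTCTCACGCTTGGTCCACTATGAGGTGGGATTTAGCGT-3'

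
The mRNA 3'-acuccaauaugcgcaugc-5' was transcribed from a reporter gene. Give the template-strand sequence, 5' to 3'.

Written 5'→3' the mRNA is CGUACGCGUAUAACCUCA, so the coding DNA strand is CGTACGCGTATAACCTCA. The template is its reverse complement.

5'-TGAGGTTATACGCGTACG-3'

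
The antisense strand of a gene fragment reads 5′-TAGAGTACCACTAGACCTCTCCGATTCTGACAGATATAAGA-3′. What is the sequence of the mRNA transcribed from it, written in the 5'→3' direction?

The mRNA has the sequence of the coding strand (reverse complement of the template) with T→U. Reverse complement of TAGAGTACCACTAGACCTCTCCGATTCTGACAGATATAAGA is TCTTATATCTGTCAGAATCGGAGAGGTCTAGTGGTACTCTA; then T→U.

5'-UCUUAUAUCUGUCAGAAUCGGAGAGGUCUAGUGGUACUCUA-3'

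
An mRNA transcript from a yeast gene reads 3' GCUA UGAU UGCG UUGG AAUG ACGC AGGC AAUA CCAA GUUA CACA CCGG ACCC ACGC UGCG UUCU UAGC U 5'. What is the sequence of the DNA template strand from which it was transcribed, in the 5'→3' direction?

5'-CGATACTAACGCAACCTTACTGCGTCCGTTATGGTTCAATGTGTGGCCTGGGTGCGACGCAAGAATCGA-3'

Written 5'→3' the mRNA is UCGAUUCUUGCGUCGCACCCAGGCCACACAUUGAACCAUAACGGACGCAGUAAGGUUGCGUUAGUAUCG, so the coding DNA strand is TCGATTCTTGCGTCGCACCCAGGCCACACATTGAACCATAACGGACGCAGTAAGGTTGCGTTAGTATCG. The template is its reverse complement.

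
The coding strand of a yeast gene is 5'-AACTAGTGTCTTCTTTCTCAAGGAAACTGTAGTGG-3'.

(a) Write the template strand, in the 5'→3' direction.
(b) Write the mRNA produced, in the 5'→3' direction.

(a) The template strand is the reverse complement of the coding strand: complement TTGATCACAGAAGAAAGAGTTCCTTTGACATCACC, then reverse.
(b) mRNA matches the coding strand with T→U.

(a) 5'-CCACTACAGTTTCCTTGAGAAAGAAGACACTAGTT-3'
(b) 5′-AACUAGUGUCUUCUUUCUCAAGGAAACUGUAGUGG-3′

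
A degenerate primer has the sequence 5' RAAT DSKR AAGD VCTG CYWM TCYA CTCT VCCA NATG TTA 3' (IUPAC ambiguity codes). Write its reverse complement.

5'-TAACATNTGGBAGAGTRGAKWRGCAGBHCTTYMSHATTY-3'

Standard pairs A↔T, G↔C; ambiguity codes pair R↔Y, M↔K, W↔W, S↔S, D↔H, V↔B, N↔N. Complement (YTTAHSMYTTCHBGACGRWKAGRTGAGABGGTNTACAAT), then reverse for 5'→3'.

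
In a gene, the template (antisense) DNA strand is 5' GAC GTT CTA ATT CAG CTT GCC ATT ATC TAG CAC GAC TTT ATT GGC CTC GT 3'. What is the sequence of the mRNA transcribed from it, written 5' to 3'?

RNA polymerase reads the template 3'→5' and synthesizes mRNA 5'→3' by base-pairing (A→U, T→A, G↔C). The complement of the template is CTGCAAGATTAAGTCGAACGGTAATAGATCGTGCTGAAATAACCGGAGCA; antiparallel, so 5'→3' the coding strand is ACGAGGCCAATAAAGTCGTGCTAGATAATGGCAAGCTGAATTAGAACGTC. Replace T with U for the mRNA.

5′-ACGAGGCCAAUAAAGUCGUGCUAGAUAAUGGCAAGCUGAAUUAGAACGUC-3′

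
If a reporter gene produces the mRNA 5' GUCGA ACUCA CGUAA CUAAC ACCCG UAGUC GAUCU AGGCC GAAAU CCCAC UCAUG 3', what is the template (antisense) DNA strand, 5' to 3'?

5'-CATGAGTGGGATTTCGGCCTAGATCGACTACGGGTGTTAGTTACGTGAGTTCGAC-3'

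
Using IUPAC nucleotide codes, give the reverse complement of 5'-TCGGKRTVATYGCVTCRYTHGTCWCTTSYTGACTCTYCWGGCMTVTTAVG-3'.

Standard pairs A↔T, G↔C; ambiguity codes pair R↔Y, M↔K, W↔W, S↔S, H↔D, V↔B. Complement (AGCCMYABTARCGBAGYRADCAGWGAASRACTGAGARGWCCGKABAATBC), then reverse for 5'→3'.

5'-CBTAABAKGCCWGRAGAGTCARSAAGWGACDARYGABGCRATBAYMCCGA-3'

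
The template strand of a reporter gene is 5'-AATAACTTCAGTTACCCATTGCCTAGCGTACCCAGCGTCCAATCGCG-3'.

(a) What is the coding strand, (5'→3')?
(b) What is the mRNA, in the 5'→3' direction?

(a) 5'-CGCGATTGGACGCTGGGTACGCTAGGCAATGGGTAACTGAAGTTATT-3'
(b) 5'-CGCGAUUGGACGCUGGGUACGCUAGGCAAUGGGUAACUGAAGUUAUU-3'

(a) The coding strand is the reverse complement of the template: complement TTATTGAAGTCAATGGGTAACGGATCGCATGGGTCGCAGGTTAGCGC, then reverse.
(b) mRNA has the coding-strand sequence with T→U.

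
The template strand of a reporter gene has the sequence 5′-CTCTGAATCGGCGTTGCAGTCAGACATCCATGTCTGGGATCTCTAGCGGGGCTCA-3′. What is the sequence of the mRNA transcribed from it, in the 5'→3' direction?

5′-UGAGCCCCGCUAGAGAUCCCAGACAUGGAUGUCUGACUGCAACGCCGAUUCAGAG-3′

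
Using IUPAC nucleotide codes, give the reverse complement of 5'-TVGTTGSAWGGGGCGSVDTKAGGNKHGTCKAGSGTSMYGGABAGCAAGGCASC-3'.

Standard pairs A↔T, G↔C; ambiguity codes pair Y↔R, M↔K, W↔W, S↔S, B↔V, D↔H, N↔N. Complement (ABCAACSTWCCCCGCSBHAMTCCNMDCAGMTCSCASKRCCTVTCGTTCCGTSG), then reverse for 5'→3'.

5'-GSTGCCTTGCTVTCCRKSACSCTMGACDMNCCTMAHBSCGCCCCWTSCAACBA-3'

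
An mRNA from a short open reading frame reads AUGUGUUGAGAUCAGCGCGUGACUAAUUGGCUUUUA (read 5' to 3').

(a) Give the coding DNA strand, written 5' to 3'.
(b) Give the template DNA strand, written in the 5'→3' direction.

(a) The coding strand matches the mRNA with U→T.
(b) The template strand is the reverse complement of the coding strand.

(a) 5′-ATGTGTTGAGATCAGCGCGTGACTAATTGGCTTTTA-3′
(b) 5'-TAAAAGCCAATTAGTCACGCGCTGATCTCAACACAT-3'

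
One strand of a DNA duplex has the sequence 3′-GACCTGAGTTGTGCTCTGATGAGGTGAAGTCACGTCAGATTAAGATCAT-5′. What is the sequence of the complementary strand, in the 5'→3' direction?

5'-CTGGACTCAACACGAGACTACTCCACTTCAGTGCAGTCTAATTCTAGTA-3'

The strand is given 3'→5', so its complement runs 5'→3' in the same left-to-right order: pair each base A↔T, G↔C.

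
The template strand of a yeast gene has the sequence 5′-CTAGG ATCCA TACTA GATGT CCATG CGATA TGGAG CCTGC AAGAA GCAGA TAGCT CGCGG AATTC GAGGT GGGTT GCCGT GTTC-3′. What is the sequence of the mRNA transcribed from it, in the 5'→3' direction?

5'-GAACACGGCAACCCACCUCGAAUUCCGCGAGCUAUCUGCUUCUUGCAGGCUCCAUAUCGCAUGGACAUCUAGUAUGGAUCCUAG-3'

RNA polymerase reads the template 3'→5' and synthesizes mRNA 5'→3' by base-pairing (A→U, T→A, G↔C). The complement of the template is GATCCTAGGTATGATCTACAGGTACGCTATACCTCGGACGTTCTTCGTCTATCGAGCGCCTTAAGCTCCACCCAACGGCACAAG; antiparallel, so 5'→3' the coding strand is GAACACGGCAACCCACCTCGAATTCCGCGAGCTATCTGCTTCTTGCAGGCTCCATATCGCATGGACATCTAGTATGGATCCTAG. Replace T with U for the mRNA.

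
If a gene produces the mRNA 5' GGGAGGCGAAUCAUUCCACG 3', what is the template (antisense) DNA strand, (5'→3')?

5'-CGTGGAATGATTCGCCTCCC-3'

Replace U with T to get the coding DNA strand: GGGAGGCGAATCATTCCACG. The template strand is its reverse complement (complement CCCTCCGCTTAGTAAGGTGC, then reverse).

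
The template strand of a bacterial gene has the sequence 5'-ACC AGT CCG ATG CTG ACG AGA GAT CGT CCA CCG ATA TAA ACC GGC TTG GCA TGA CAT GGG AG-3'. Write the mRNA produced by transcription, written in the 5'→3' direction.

5'-CUCCCAUGUCAUGCCAAGCCGGUUUAUAUCGGUGGACGAUCUCUCGUCAGCAUCGGACUGGU-3'

RNA polymerase reads the template 3'→5' and synthesizes mRNA 5'→3' by base-pairing (A→U, T→A, G↔C). The complement of the template is TGGTCAGGCTACGACTGCTCTCTAGCAGGTGGCTATATTTGGCCGAACCGTACTGTACCCTC; antiparallel, so 5'→3' the coding strand is CTCCCATGTCATGCCAAGCCGGTTTATATCGGTGGACGATCTCTCGTCAGCATCGGACTGGT. Replace T with U for the mRNA.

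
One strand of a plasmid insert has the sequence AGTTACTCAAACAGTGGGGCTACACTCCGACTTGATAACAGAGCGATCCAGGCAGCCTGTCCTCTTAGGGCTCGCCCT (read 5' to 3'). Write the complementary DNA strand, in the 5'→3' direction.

The complement of AGTTACTCAAACAGTGGGGCTACACTCCGACTTGATAACAGAGCGATCCAGGCAGCCTGTCCTCTTAGGGCTCGCCCT is TCAATGAGTTTGTCACCCCGATGTGAGGCTGAACTATTGTCTCGCTAGGTCCGTCGGACAGGAGAATCCCGAGCGGGA (A↔T, G↔C). DNA strands are antiparallel, so the complementary strand runs 3'→5'; reversing gives the 5'→3' form.

5'-AGGGCGAGCCCTAAGAGGACAGGCTGCCTGGATCGCTCTGTTATCAAGTCGGAGTGTAGCCCCACTGTTTGAGTAACT-3'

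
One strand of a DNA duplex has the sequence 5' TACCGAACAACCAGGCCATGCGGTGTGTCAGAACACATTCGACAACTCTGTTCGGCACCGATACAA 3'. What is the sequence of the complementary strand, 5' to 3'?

5'-TTGTATCGGTGCCGAACAGAGTTGTCGAATGTGTTCTGACACACCGCATGGCCTGGTTGTTCGGTA-3'

Pairing A↔T and G↔C gives ATGGCTTGTTGGTCCGGTACGCCACACAGTCTTGTGTAAGCTGTTGAGACAAGCCGTGGCTATGTT, running 3'→5'. Reverse for the 5'→3' convention.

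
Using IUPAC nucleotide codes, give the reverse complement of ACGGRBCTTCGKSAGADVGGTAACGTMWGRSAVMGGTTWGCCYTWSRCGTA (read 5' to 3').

5'-TACGYSWARGGCWAACCKBTSYCWKACGTTACCBHTCTSMCGAAGVYCCGT-3'

Standard pairs A↔T, G↔C; ambiguity codes pair R↔Y, M↔K, W↔W, S↔S, B↔V, D↔H. Complement (TGCCYVGAAGCMSTCTHBCCATTGCAKWCYSTBKCCAAWCGGRAWSYGCAT), then reverse for 5'→3'.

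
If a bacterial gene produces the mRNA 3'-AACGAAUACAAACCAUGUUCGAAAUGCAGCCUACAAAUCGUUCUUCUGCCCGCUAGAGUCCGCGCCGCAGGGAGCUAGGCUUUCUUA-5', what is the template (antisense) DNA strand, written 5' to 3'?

5'-TTGCTTATGTTTGGTACAAGCTTTACGTCGGATGTTTAGCAAGAAGACGGGCGATCTCAGGCGCGGCGTCCCTCGATCCGAAAGAAT-3'

Written 5'→3' the mRNA is AUUCUUUCGGAUCGAGGGACGCCGCGCCUGAGAUCGCCCGUCUUCUUGCUAAACAUCCGACGUAAAGCUUGUACCAAACAUAAGCAA, so the coding DNA strand is ATTCTTTCGGATCGAGGGACGCCGCGCCTGAGATCGCCCGTCTTCTTGCTAAACATCCGACGTAAAGCTTGTACCAAACATAAGCAA. The template is its reverse complement.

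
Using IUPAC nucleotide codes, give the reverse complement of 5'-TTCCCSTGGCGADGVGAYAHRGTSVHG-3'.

Standard pairs A↔T, G↔C; ambiguity codes pair R↔Y, S↔S, D↔H, V↔B. Complement (AAGGGSACCGCTHCBCTRTDYCASBDC), then reverse for 5'→3'.

5′-CDBSACYDTRTCBCHTCGCCASGGGAA-3′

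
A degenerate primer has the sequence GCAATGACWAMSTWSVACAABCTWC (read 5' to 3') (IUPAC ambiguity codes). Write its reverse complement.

Standard pairs A↔T, G↔C; ambiguity codes pair M↔K, W↔W, S↔S, B↔V. Complement (CGTTACTGWTKSAWSBTGTTVGAWG), then reverse for 5'→3'.

5'-GWAGVTTGTBSWASKTWGTCATTGC-3'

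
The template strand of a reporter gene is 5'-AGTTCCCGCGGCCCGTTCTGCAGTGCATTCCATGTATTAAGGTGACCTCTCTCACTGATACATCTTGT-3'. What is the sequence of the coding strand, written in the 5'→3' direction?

5'-ACAAGATGTATCAGTGAGAGAGGTCACCTTAATACATGGAATGCACTGCAGAACGGGCCGCGGGAACT-3'

The coding strand is complementary and antiparallel to the template: take the complement (A↔T, G↔C) and reverse.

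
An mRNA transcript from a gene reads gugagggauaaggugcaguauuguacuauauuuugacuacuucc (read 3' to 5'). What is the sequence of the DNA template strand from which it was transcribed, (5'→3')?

Written 5'→3' the mRNA is CCUUCAUCAGUUUUAUAUCAUGUUAUGACGUGGAAUAGGGAGUG, so the coding DNA strand is CCTTCATCAGTTTTATATCATGTTATGACGTGGAATAGGGAGTG. The template is its reverse complement.

5'-CACTCCCTATTCCACGTCATAACATGATATAAAACTGATGAAGG-3'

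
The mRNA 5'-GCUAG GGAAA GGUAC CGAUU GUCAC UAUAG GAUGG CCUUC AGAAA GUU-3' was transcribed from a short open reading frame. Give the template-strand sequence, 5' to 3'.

Replace U with T to get the coding DNA strand: GCTAGGGAAAGGTACCGATTGTCACTATAGGATGGCCTTCAGAAAGTT. The template strand is its reverse complement (complement CGATCCCTTTCCATGGCTAACAGTGATATCCTACCGGAAGTCTTTCAA, then reverse).

5'-AACTTTCTGAAGGCCATCCTATAGTGACAATCGGTACCTTTCCCTAGC-3'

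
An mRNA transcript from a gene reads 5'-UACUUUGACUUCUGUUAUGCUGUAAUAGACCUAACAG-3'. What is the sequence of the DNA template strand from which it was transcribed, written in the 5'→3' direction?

5′-CTGTTAGGTCTATTACAGCATAACAGAAGTCAAAGTA-3′

Replace U with T to get the coding DNA strand: TACTTTGACTTCTGTTATGCTGTAATAGACCTAACAG. The template strand is its reverse complement (complement ATGAAACTGAAGACAATACGACATTATCTGGATTGTC, then reverse).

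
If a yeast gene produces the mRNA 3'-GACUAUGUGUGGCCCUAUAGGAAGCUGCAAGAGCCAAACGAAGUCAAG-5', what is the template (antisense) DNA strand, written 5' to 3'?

5'-CTGATACACACCGGGATATCCTTCGACGTTCTCGGTTTGCTTCAGTTC-3'

Written 5'→3' the mRNA is GAACUGAAGCAAACCGAGAACGUCGAAGGAUAUCCCGGUGUGUAUCAG, so the coding DNA strand is GAACTGAAGCAAACCGAGAACGTCGAAGGATATCCCGGTGTGTATCAG. The template is its reverse complement.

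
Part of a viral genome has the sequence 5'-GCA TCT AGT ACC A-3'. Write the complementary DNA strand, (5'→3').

5'-TGGTACTAGATGC-3'

The complement of GCATCTAGTACCA is CGTAGATCATGGT (A↔T, G↔C). DNA strands are antiparallel, so the complementary strand runs 3'→5'; reversing gives the 5'→3' form.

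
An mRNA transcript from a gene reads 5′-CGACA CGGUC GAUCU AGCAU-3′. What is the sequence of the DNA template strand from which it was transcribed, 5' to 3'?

Replace U with T to get the coding DNA strand: CGACACGGTCGATCTAGCAT. The template strand is its reverse complement (complement GCTGTGCCAGCTAGATCGTA, then reverse).

5'-ATGCTAGATCGACCGTGTCG-3'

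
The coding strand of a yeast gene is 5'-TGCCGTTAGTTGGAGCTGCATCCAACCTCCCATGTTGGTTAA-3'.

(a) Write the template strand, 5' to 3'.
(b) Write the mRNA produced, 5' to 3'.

(a) The template strand is the reverse complement of the coding strand: complement ACGGCAATCAACCTCGACGTAGGTTGGAGGGTACAACCAATT, then reverse.
(b) mRNA matches the coding strand with T→U.

(a) 5'-TTAACCAACATGGGAGGTTGGATGCAGCTCCAACTAACGGCA-3'
(b) 5'-UGCCGUUAGUUGGAGCUGCAUCCAACCUCCCAUGUUGGUUAA-3'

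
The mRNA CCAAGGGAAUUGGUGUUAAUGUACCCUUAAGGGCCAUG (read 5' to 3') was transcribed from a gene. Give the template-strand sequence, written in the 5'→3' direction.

5'-CATGGCCCTTAAGGGTACATTAACACCAATTCCCTTGG-3'

Replace U with T to get the coding DNA strand: CCAAGGGAATTGGTGTTAATGTACCCTTAAGGGCCATG. The template strand is its reverse complement (complement GGTTCCCTTAACCACAATTACATGGGAATTCCCGGTAC, then reverse).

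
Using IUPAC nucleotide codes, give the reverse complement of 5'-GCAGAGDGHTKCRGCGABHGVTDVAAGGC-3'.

Standard pairs A↔T, G↔C; ambiguity codes pair R↔Y, K↔M, B↔V, D↔H. Complement (CGTCTCHCDAMGYCGCTVDCBAHBTTCCG), then reverse for 5'→3'.

5'-GCCTTBHABCDVTCGCYGMADCHCTCTGC-3'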